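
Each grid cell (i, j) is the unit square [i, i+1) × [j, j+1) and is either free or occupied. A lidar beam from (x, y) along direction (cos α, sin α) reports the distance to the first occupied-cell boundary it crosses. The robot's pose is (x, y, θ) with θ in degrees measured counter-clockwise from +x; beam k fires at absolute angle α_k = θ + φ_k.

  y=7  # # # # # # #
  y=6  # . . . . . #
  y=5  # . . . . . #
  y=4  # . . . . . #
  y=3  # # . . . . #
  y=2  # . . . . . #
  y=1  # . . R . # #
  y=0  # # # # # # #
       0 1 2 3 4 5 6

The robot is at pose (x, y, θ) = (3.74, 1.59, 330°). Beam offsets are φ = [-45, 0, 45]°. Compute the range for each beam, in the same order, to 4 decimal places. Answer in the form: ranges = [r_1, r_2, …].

ranges = [0.6108, 1.1800, 1.3044]

beam 1: φ=-45°, α=285°
  d=(0.2588,-0.9659)  start (3,1)  tX=1.0046 tY=0.6108  stride 1/|dx|=3.8637 1/|dy|=1.0353
    cross y-line → (3,0), t=0.6108 (wall)
  → r_1 = 0.6108
beam 2: φ=0°, α=330°
  d=(0.8660,-0.5000)  start (3,1)  tX=0.3002 tY=1.1800  stride 1/|dx|=1.1547 1/|dy|=2.0000
    cross x-line → (4,1), t=0.3002
    cross y-line → (4,0), t=1.1800 (wall)
  → r_2 = 1.1800
beam 3: φ=45°, α=15°
  d=(0.9659,0.2588)  start (3,1)  tX=0.2692 tY=1.5841  stride 1/|dx|=1.0353 1/|dy|=3.8637
    cross x-line → (4,1), t=0.2692
    cross x-line → (5,1), t=1.3044 (wall)
  → r_3 = 1.3044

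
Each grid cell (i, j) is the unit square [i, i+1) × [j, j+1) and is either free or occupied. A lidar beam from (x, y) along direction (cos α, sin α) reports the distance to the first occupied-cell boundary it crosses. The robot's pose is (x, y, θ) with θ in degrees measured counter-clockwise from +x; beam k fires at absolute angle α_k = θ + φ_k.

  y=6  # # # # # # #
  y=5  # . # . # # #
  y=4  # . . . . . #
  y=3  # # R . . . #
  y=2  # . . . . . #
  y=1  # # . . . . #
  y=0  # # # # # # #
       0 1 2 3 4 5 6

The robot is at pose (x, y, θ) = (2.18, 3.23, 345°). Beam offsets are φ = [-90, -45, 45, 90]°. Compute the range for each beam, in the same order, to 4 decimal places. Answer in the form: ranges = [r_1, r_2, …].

beam 1: φ=-90°, α=255°
  cosα=-0.2588 sinα=-0.9659 | (2,3) | tMaxX 0.6955 tMaxY 0.2381 | tΔX 3.8637 tΔY 1.0353
    t=0.2381 [y] (2,2)
    t=0.6955 [x] (1,2)
    t=1.2734 [y] (1,1) — stop
  → r_1 = 1.2734
beam 2: φ=-45°, α=300°
  cosα=0.5000 sinα=-0.8660 | (2,3) | tMaxX 1.6400 tMaxY 0.2656 | tΔX 2.0000 tΔY 1.1547
    t=0.2656 [y] (2,2)
    t=1.4203 [y] (2,1)
    t=1.6400 [x] (3,1)
    t=2.5750 [y] (3,0) — stop
  → r_2 = 2.5750
beam 3: φ=45°, α=30°
  cosα=0.8660 sinα=0.5000 | (2,3) | tMaxX 0.9469 tMaxY 1.5400 | tΔX 1.1547 tΔY 2.0000
    t=0.9469 [x] (3,3)
    t=1.5400 [y] (3,4)
    t=2.1016 [x] (4,4)
    t=3.2563 [x] (5,4)
    t=3.5400 [y] (5,5) — stop
  → r_3 = 3.5400
beam 4: φ=90°, α=75°
  cosα=0.2588 sinα=0.9659 | (2,3) | tMaxX 3.1682 tMaxY 0.7972 | tΔX 3.8637 tΔY 1.0353
    t=0.7972 [y] (2,4)
    t=1.8324 [y] (2,5) — stop
  → r_4 = 1.8324

ranges = [1.2734, 2.5750, 3.5400, 1.8324]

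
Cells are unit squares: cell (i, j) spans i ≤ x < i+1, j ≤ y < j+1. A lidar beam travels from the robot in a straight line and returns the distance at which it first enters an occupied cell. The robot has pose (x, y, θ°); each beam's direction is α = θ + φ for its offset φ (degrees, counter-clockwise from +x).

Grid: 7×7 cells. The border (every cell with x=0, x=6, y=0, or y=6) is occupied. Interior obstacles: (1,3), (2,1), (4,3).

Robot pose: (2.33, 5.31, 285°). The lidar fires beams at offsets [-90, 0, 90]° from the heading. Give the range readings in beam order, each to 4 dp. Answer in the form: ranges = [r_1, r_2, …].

ranges = [1.3769, 4.4620, 2.6660]

beam 1: φ=-90°, α=195°
  cosα=-0.9659 sinα=-0.2588 | (2,5) | tMaxX 0.3416 tMaxY 1.1977 | tΔX 1.0353 tΔY 3.8637
    t=0.3416 [x] (1,5)
    t=1.1977 [y] (1,4)
    t=1.3769 [x] (0,4) — stop
  → r_1 = 1.3769
beam 2: φ=0°, α=285°
  cosα=0.2588 sinα=-0.9659 | (2,5) | tMaxX 2.5887 tMaxY 0.3209 | tΔX 3.8637 tΔY 1.0353
    t=0.3209 [y] (2,4)
    t=1.3562 [y] (2,3)
    t=2.3915 [y] (2,2)
    t=2.5887 [x] (3,2)
    t=3.4268 [y] (3,1)
    t=4.4620 [y] (3,0) — stop
  → r_2 = 4.4620
beam 3: φ=90°, α=15°
  cosα=0.9659 sinα=0.2588 | (2,5) | tMaxX 0.6936 tMaxY 2.6660 | tΔX 1.0353 tΔY 3.8637
    t=0.6936 [x] (3,5)
    t=1.7289 [x] (4,5)
    t=2.6660 [y] (4,6) — stop
  → r_3 = 2.6660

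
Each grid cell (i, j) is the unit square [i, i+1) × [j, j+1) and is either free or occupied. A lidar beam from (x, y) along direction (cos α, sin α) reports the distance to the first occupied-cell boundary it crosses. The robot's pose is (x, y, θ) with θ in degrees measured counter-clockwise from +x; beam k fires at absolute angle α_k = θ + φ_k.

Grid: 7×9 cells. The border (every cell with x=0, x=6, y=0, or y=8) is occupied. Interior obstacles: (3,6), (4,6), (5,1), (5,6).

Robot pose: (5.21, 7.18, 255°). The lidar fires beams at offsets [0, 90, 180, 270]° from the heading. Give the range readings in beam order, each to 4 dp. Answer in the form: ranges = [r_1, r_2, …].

beam 1: φ=0°, α=255°
  d=(-0.2588,-0.9659)  start (5,7)  tX=0.8114 tY=0.1863  stride 1/|dx|=3.8637 1/|dy|=1.0353
    cross y-line → (5,6), t=0.1863 (wall)
  → r_1 = 0.1863
beam 2: φ=90°, α=345°
  d=(0.9659,-0.2588)  start (5,7)  tX=0.8179 tY=0.6955  stride 1/|dx|=1.0353 1/|dy|=3.8637
    cross y-line → (5,6), t=0.6955 (wall)
  → r_2 = 0.6955
beam 3: φ=180°, α=75°
  d=(0.2588,0.9659)  start (5,7)  tX=3.0523 tY=0.8489  stride 1/|dx|=3.8637 1/|dy|=1.0353
    cross y-line → (5,8), t=0.8489 (wall)
  → r_3 = 0.8489
beam 4: φ=270°, α=165°
  d=(-0.9659,0.2588)  start (5,7)  tX=0.2174 tY=3.1682  stride 1/|dx|=1.0353 1/|dy|=3.8637
    cross x-line → (4,7), t=0.2174
    cross x-line → (3,7), t=1.2527
    cross x-line → (2,7), t=2.2880
    cross y-line → (2,8), t=3.1682 (wall)
  → r_4 = 3.1682

ranges = [0.1863, 0.6955, 0.8489, 3.1682]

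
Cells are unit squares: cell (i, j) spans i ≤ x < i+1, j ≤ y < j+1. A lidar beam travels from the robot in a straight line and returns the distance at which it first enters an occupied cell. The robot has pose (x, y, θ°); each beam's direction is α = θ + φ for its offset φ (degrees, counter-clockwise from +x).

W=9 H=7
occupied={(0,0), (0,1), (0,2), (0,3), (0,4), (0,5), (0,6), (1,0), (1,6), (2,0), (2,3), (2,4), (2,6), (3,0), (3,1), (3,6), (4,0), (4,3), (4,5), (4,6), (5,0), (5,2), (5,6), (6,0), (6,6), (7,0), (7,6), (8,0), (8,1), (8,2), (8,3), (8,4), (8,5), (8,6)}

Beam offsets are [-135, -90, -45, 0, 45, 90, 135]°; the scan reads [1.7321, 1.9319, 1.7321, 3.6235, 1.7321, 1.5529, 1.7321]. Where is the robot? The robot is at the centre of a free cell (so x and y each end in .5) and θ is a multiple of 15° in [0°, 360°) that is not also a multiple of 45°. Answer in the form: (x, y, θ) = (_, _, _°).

(x, y, θ) = (6.5, 4.5, 285°)

Enumerate (i+0.5, j+0.5, θ) over the 29 free cells and 16 admissible headings. For each, cast all 7 beams and compare to the given ranges.
  (5.5, 1.5, 195°): beam 1 = 0.5774 ≠ 1.7321 ✗
  (5.5, 1.5, 105°): beam 1 = 1.0000 ≠ 1.7321 ✗
  (4.5, 2.5, 285°): beam 2 = 3.6235 ≠ 1.9319 ✗
  (1.5, 4.5, 75°): beam 1 = 1.0000 ≠ 1.7321 ✗
  (2.5, 2.5, 255°): beam 1 = 0.5774 ≠ 1.7321 ✗
  …
  (6.5, 4.5, 285°): r_1=1.7321, r_2=1.9319, r_3=1.7321, r_4=3.6235, r_5=1.7321, r_6=1.5529, r_7=1.7321 — all match ✓
Unique over the lattice → pose = (6.5, 4.5, 285°).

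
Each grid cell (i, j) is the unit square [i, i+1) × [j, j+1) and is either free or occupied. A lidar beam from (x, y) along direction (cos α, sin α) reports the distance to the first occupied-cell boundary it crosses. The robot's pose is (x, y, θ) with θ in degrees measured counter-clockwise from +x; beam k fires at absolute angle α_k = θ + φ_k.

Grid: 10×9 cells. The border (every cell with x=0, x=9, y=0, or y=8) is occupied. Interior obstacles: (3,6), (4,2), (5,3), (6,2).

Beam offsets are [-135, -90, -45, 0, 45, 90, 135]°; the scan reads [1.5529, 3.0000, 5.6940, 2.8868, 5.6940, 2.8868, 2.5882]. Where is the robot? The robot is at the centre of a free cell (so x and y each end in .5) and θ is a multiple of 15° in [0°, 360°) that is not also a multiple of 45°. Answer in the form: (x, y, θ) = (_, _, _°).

The pose lattice has 52·16 = 832 candidates. Test each by forward raycasting.
  (6.5, 1.5, 300°): beam 1 = 1.9319 ≠ 1.5529 ✗
  (5.5, 1.5, 150°): beam 1 = 3.6235 ≠ 1.5529 ✗
  (1.5, 7.5, 165°): beam 1 = 1.0000 ≠ 1.5529 ✗
  …
  (6.5, 6.5, 240°): r_1=1.5529, r_2=3.0000, r_3=5.6940, r_4=2.8868, r_5=5.6940, r_6=2.8868, r_7=2.5882 — all match ✓
Only this pose fits every beam.

(x, y, θ) = (6.5, 6.5, 240°)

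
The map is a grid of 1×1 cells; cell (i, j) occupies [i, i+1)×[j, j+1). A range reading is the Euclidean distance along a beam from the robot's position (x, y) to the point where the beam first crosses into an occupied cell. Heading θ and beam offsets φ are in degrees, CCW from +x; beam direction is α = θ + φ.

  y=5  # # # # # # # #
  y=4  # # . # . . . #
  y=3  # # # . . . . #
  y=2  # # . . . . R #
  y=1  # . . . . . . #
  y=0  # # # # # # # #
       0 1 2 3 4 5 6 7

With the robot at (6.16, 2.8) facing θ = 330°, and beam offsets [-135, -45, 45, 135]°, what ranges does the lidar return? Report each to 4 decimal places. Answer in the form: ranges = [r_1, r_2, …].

beam 1: φ=-135°, α=195°
  dir = (cos 195°, sin 195°) = (-0.9659, -0.2588); from cell (6,2)
  next x-line at t=0.1656, next y-line at t=3.0910; Δt_x=1.0353, Δt_y=3.8637
    x: enter (5,2) at t=0.1656
    x: enter (4,2) at t=1.2009
    x: enter (3,2) at t=2.2362
    y: enter (3,1) at t=3.0910
    x: enter (2,1) at t=3.2715
    x: enter (1,1) at t=4.3067
    x: enter (0,1) at t=5.3420 ← occupied
  → r_1 = 5.3420
beam 2: φ=-45°, α=285°
  dir = (cos 285°, sin 285°) = (0.2588, -0.9659); from cell (6,2)
  next x-line at t=3.2455, next y-line at t=0.8282; Δt_x=3.8637, Δt_y=1.0353
    y: enter (6,1) at t=0.8282
    y: enter (6,0) at t=1.8635 ← occupied
  → r_2 = 1.8635
beam 3: φ=45°, α=15°
  dir = (cos 15°, sin 15°) = (0.9659, 0.2588); from cell (6,2)
  next x-line at t=0.8696, next y-line at t=0.7727; Δt_x=1.0353, Δt_y=3.8637
    y: enter (6,3) at t=0.7727
    x: enter (7,3) at t=0.8696 ← occupied
  → r_3 = 0.8696
beam 4: φ=135°, α=105°
  dir = (cos 105°, sin 105°) = (-0.2588, 0.9659); from cell (6,2)
  next x-line at t=0.6182, next y-line at t=0.2071; Δt_x=3.8637, Δt_y=1.0353
    y: enter (6,3) at t=0.2071
    x: enter (5,3) at t=0.6182
    y: enter (5,4) at t=1.2423
    y: enter (5,5) at t=2.2776 ← occupied
  → r_4 = 2.2776

ranges = [5.3420, 1.8635, 0.8696, 2.2776]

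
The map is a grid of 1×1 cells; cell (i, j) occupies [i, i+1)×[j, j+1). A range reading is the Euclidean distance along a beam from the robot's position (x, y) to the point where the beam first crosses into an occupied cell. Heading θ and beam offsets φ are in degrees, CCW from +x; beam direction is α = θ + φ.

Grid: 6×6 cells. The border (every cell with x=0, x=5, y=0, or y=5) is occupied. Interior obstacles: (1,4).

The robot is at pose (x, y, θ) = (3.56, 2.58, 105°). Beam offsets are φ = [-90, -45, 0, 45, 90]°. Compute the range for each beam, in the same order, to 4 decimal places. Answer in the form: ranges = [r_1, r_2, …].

ranges = [1.4908, 2.7944, 2.5054, 2.8400, 2.6503]

beam 1: φ=-90°, α=15°
  cosα=0.9659 sinα=0.2588 | (3,2) | tMaxX 0.4555 tMaxY 1.6228 | tΔX 1.0353 tΔY 3.8637
    t=0.4555 [x] (4,2)
    t=1.4908 [x] (5,2) — stop
  → r_1 = 1.4908
beam 2: φ=-45°, α=60°
  cosα=0.5000 sinα=0.8660 | (3,2) | tMaxX 0.8800 tMaxY 0.4850 | tΔX 2.0000 tΔY 1.1547
    t=0.4850 [y] (3,3)
    t=0.8800 [x] (4,3)
    t=1.6397 [y] (4,4)
    t=2.7944 [y] (4,5) — stop
  → r_2 = 2.7944
beam 3: φ=0°, α=105°
  cosα=-0.2588 sinα=0.9659 | (3,2) | tMaxX 2.1637 tMaxY 0.4348 | tΔX 3.8637 tΔY 1.0353
    t=0.4348 [y] (3,3)
    t=1.4701 [y] (3,4)
    t=2.1637 [x] (2,4)
    t=2.5054 [y] (2,5) — stop
  → r_3 = 2.5054
beam 4: φ=45°, α=150°
  cosα=-0.8660 sinα=0.5000 | (3,2) | tMaxX 0.6466 tMaxY 0.8400 | tΔX 1.1547 tΔY 2.0000
    t=0.6466 [x] (2,2)
    t=0.8400 [y] (2,3)
    t=1.8013 [x] (1,3)
    t=2.8400 [y] (1,4) — stop
  → r_4 = 2.8400
beam 5: φ=90°, α=195°
  cosα=-0.9659 sinα=-0.2588 | (3,2) | tMaxX 0.5798 tMaxY 2.2409 | tΔX 1.0353 tΔY 3.8637
    t=0.5798 [x] (2,2)
    t=1.6150 [x] (1,2)
    t=2.2409 [y] (1,1)
    t=2.6503 [x] (0,1) — stop
  → r_5 = 2.6503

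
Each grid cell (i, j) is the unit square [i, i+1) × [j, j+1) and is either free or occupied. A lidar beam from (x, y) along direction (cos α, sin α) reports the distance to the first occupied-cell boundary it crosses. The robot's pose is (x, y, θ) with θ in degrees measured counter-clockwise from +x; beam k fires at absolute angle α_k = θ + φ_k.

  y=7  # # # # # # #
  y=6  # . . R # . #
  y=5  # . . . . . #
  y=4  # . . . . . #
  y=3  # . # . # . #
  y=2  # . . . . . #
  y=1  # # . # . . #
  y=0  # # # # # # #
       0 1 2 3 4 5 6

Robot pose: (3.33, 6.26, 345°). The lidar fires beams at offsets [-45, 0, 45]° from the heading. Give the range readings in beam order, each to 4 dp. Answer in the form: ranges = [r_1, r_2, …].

ranges = [2.6096, 0.6936, 0.7736]

beam 1: φ=-45°, α=300°
  d=(0.5000,-0.8660)  start (3,6)  tX=1.3400 tY=0.3002  stride 1/|dx|=2.0000 1/|dy|=1.1547
    cross y-line → (3,5), t=0.3002
    cross x-line → (4,5), t=1.3400
    cross y-line → (4,4), t=1.4549
    cross y-line → (4,3), t=2.6096 (wall)
  → r_1 = 2.6096
beam 2: φ=0°, α=345°
  d=(0.9659,-0.2588)  start (3,6)  tX=0.6936 tY=1.0046  stride 1/|dx|=1.0353 1/|dy|=3.8637
    cross x-line → (4,6), t=0.6936 (wall)
  → r_2 = 0.6936
beam 3: φ=45°, α=30°
  d=(0.8660,0.5000)  start (3,6)  tX=0.7736 tY=1.4800  stride 1/|dx|=1.1547 1/|dy|=2.0000
    cross x-line → (4,6), t=0.7736 (wall)
  → r_3 = 0.7736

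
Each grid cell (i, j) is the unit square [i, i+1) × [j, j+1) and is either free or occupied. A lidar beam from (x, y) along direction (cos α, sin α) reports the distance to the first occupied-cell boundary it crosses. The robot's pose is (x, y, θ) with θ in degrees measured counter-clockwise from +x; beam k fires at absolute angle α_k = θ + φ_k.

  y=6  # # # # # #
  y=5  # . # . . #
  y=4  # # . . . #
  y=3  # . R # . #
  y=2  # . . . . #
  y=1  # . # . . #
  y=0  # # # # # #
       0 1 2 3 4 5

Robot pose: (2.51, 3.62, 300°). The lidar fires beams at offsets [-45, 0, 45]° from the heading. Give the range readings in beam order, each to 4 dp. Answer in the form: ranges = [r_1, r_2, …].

beam 1: φ=-45°, α=255°
  cosα=-0.2588 sinα=-0.9659 | (2,3) | tMaxX 1.9705 tMaxY 0.6419 | tΔX 3.8637 tΔY 1.0353
    t=0.6419 [y] (2,2)
    t=1.6771 [y] (2,1) — stop
  → r_1 = 1.6771
beam 2: φ=0°, α=300°
  cosα=0.5000 sinα=-0.8660 | (2,3) | tMaxX 0.9800 tMaxY 0.7159 | tΔX 2.0000 tΔY 1.1547
    t=0.7159 [y] (2,2)
    t=0.9800 [x] (3,2)
    t=1.8706 [y] (3,1)
    t=2.9800 [x] (4,1)
    t=3.0253 [y] (4,0) — stop
  → r_2 = 3.0253
beam 3: φ=45°, α=345°
  cosα=0.9659 sinα=-0.2588 | (2,3) | tMaxX 0.5073 tMaxY 2.3955 | tΔX 1.0353 tΔY 3.8637
    t=0.5073 [x] (3,3) — stop
  → r_3 = 0.5073

ranges = [1.6771, 3.0253, 0.5073]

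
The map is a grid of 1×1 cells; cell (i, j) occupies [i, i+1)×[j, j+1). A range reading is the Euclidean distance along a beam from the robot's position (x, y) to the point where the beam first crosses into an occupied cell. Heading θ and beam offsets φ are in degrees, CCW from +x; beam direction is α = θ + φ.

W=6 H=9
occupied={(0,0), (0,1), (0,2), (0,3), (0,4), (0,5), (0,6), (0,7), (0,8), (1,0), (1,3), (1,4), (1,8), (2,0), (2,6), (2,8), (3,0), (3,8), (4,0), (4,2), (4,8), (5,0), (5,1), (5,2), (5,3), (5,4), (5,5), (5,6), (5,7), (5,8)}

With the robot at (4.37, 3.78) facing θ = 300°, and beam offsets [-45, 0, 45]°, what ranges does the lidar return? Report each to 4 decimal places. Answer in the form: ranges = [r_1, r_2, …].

beam 1: φ=-45°, α=255°
  cosα=-0.2588 sinα=-0.9659 | (4,3) | tMaxX 1.4296 tMaxY 0.8075 | tΔX 3.8637 tΔY 1.0353
    t=0.8075 [y] (4,2) — stop
  → r_1 = 0.8075
beam 2: φ=0°, α=300°
  cosα=0.5000 sinα=-0.8660 | (4,3) | tMaxX 1.2600 tMaxY 0.9007 | tΔX 2.0000 tΔY 1.1547
    t=0.9007 [y] (4,2) — stop
  → r_2 = 0.9007
beam 3: φ=45°, α=345°
  cosα=0.9659 sinα=-0.2588 | (4,3) | tMaxX 0.6522 tMaxY 3.0137 | tΔX 1.0353 tΔY 3.8637
    t=0.6522 [x] (5,3) — stop
  → r_3 = 0.6522

ranges = [0.8075, 0.9007, 0.6522]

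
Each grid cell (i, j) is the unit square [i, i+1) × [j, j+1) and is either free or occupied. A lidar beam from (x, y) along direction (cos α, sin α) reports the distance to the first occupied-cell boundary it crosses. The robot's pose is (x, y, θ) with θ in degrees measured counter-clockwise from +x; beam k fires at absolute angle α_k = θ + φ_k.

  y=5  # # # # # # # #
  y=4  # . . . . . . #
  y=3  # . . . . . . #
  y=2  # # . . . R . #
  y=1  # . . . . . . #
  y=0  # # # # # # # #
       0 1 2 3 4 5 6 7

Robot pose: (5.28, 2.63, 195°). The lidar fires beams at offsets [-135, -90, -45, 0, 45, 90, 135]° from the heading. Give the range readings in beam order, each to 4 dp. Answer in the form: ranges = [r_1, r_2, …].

ranges = [2.7366, 2.4536, 4.7400, 4.4310, 1.8822, 1.6875, 1.9861]

beam 1: φ=-135°, α=60°
  dir = (cos 60°, sin 60°) = (0.5000, 0.8660); from cell (5,2)
  next x-line at t=1.4400, next y-line at t=0.4272; Δt_x=2.0000, Δt_y=1.1547
    y: enter (5,3) at t=0.4272
    x: enter (6,3) at t=1.4400
    y: enter (6,4) at t=1.5819
    y: enter (6,5) at t=2.7366 ← occupied
  → r_1 = 2.7366
beam 2: φ=-90°, α=105°
  dir = (cos 105°, sin 105°) = (-0.2588, 0.9659); from cell (5,2)
  next x-line at t=1.0818, next y-line at t=0.3831; Δt_x=3.8637, Δt_y=1.0353
    y: enter (5,3) at t=0.3831
    x: enter (4,3) at t=1.0818
    y: enter (4,4) at t=1.4183
    y: enter (4,5) at t=2.4536 ← occupied
  → r_2 = 2.4536
beam 3: φ=-45°, α=150°
  dir = (cos 150°, sin 150°) = (-0.8660, 0.5000); from cell (5,2)
  next x-line at t=0.3233, next y-line at t=0.7400; Δt_x=1.1547, Δt_y=2.0000
    x: enter (4,2) at t=0.3233
    y: enter (4,3) at t=0.7400
    x: enter (3,3) at t=1.4780
    x: enter (2,3) at t=2.6327
    y: enter (2,4) at t=2.7400
    x: enter (1,4) at t=3.7874
    y: enter (1,5) at t=4.7400 ← occupied
  → r_3 = 4.7400
beam 4: φ=0°, α=195°
  dir = (cos 195°, sin 195°) = (-0.9659, -0.2588); from cell (5,2)
  next x-line at t=0.2899, next y-line at t=2.4341; Δt_x=1.0353, Δt_y=3.8637
    x: enter (4,2) at t=0.2899
    x: enter (3,2) at t=1.3252
    x: enter (2,2) at t=2.3604
    y: enter (2,1) at t=2.4341
    x: enter (1,1) at t=3.3957
    x: enter (0,1) at t=4.4310 ← occupied
  → r_4 = 4.4310
beam 5: φ=45°, α=240°
  dir = (cos 240°, sin 240°) = (-0.5000, -0.8660); from cell (5,2)
  next x-line at t=0.5600, next y-line at t=0.7275; Δt_x=2.0000, Δt_y=1.1547
    x: enter (4,2) at t=0.5600
    y: enter (4,1) at t=0.7275
    y: enter (4,0) at t=1.8822 ← occupied
  → r_5 = 1.8822
beam 6: φ=90°, α=285°
  dir = (cos 285°, sin 285°) = (0.2588, -0.9659); from cell (5,2)
  next x-line at t=2.7819, next y-line at t=0.6522; Δt_x=3.8637, Δt_y=1.0353
    y: enter (5,1) at t=0.6522
    y: enter (5,0) at t=1.6875 ← occupied
  → r_6 = 1.6875
beam 7: φ=135°, α=330°
  dir = (cos 330°, sin 330°) = (0.8660, -0.5000); from cell (5,2)
  next x-line at t=0.8314, next y-line at t=1.2600; Δt_x=1.1547, Δt_y=2.0000
    x: enter (6,2) at t=0.8314
    y: enter (6,1) at t=1.2600
    x: enter (7,1) at t=1.9861 ← occupied
  → r_7 = 1.9861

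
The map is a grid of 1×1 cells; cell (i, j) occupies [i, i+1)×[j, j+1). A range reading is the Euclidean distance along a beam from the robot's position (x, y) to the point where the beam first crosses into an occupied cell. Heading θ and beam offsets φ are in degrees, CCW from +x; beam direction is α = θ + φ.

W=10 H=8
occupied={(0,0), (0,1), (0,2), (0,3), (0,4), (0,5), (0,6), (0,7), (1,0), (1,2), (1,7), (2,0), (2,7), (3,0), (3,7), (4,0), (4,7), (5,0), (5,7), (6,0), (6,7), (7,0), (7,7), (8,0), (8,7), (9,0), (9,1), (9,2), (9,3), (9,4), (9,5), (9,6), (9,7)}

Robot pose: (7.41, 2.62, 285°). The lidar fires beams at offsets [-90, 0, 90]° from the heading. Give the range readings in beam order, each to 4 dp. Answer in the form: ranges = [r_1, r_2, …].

ranges = [6.2592, 1.6771, 1.6461]

beam 1: φ=-90°, α=195°
  dir = (cos 195°, sin 195°) = (-0.9659, -0.2588); from cell (7,2)
  next x-line at t=0.4245, next y-line at t=2.3955; Δt_x=1.0353, Δt_y=3.8637
    x: enter (6,2) at t=0.4245
    x: enter (5,2) at t=1.4597
    y: enter (5,1) at t=2.3955
    x: enter (4,1) at t=2.4950
    x: enter (3,1) at t=3.5303
    x: enter (2,1) at t=4.5656
    x: enter (1,1) at t=5.6008
    y: enter (1,0) at t=6.2592 ← occupied
  → r_1 = 6.2592
beam 2: φ=0°, α=285°
  dir = (cos 285°, sin 285°) = (0.2588, -0.9659); from cell (7,2)
  next x-line at t=2.2796, next y-line at t=0.6419; Δt_x=3.8637, Δt_y=1.0353
    y: enter (7,1) at t=0.6419
    y: enter (7,0) at t=1.6771 ← occupied
  → r_2 = 1.6771
beam 3: φ=90°, α=15°
  dir = (cos 15°, sin 15°) = (0.9659, 0.2588); from cell (7,2)
  next x-line at t=0.6108, next y-line at t=1.4682; Δt_x=1.0353, Δt_y=3.8637
    x: enter (8,2) at t=0.6108
    y: enter (8,3) at t=1.4682
    x: enter (9,3) at t=1.6461 ← occupied
  → r_3 = 1.6461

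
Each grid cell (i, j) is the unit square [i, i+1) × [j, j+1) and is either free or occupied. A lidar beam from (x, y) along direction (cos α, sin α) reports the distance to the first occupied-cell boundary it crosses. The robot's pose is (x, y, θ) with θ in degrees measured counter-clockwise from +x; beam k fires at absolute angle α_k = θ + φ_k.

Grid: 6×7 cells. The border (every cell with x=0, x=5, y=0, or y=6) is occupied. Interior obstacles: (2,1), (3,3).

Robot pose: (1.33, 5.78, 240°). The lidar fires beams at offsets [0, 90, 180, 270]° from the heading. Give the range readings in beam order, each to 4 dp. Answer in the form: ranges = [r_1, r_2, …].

ranges = [0.6600, 4.2378, 0.2540, 0.3811]

beam 1: φ=0°, α=240°
  d=(-0.5000,-0.8660)  start (1,5)  tX=0.6600 tY=0.9007  stride 1/|dx|=2.0000 1/|dy|=1.1547
    cross x-line → (0,5), t=0.6600 (wall)
  → r_1 = 0.6600
beam 2: φ=90°, α=330°
  d=(0.8660,-0.5000)  start (1,5)  tX=0.7736 tY=1.5600  stride 1/|dx|=1.1547 1/|dy|=2.0000
    cross x-line → (2,5), t=0.7736
    cross y-line → (2,4), t=1.5600
    cross x-line → (3,4), t=1.9283
    cross x-line → (4,4), t=3.0831
    cross y-line → (4,3), t=3.5600
    cross x-line → (5,3), t=4.2378 (wall)
  → r_2 = 4.2378
beam 3: φ=180°, α=60°
  d=(0.5000,0.8660)  start (1,5)  tX=1.3400 tY=0.2540  stride 1/|dx|=2.0000 1/|dy|=1.1547
    cross y-line → (1,6), t=0.2540 (wall)
  → r_3 = 0.2540
beam 4: φ=270°, α=150°
  d=(-0.8660,0.5000)  start (1,5)  tX=0.3811 tY=0.4400  stride 1/|dx|=1.1547 1/|dy|=2.0000
    cross x-line → (0,5), t=0.3811 (wall)
  → r_4 = 0.3811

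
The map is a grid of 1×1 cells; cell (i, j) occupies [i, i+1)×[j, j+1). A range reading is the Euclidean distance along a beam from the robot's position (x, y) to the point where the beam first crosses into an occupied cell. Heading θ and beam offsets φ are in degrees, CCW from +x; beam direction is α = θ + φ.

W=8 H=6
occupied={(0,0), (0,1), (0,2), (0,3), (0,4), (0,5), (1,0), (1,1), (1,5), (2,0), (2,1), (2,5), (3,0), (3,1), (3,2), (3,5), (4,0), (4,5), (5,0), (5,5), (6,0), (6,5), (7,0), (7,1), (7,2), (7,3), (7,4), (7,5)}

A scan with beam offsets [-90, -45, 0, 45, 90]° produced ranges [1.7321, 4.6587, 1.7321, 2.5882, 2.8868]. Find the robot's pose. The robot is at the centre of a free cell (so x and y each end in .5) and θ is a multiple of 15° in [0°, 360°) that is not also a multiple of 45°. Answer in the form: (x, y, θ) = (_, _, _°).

The pose lattice has 20·16 = 320 candidates. Test each by forward raycasting.
  (1.5, 2.5, 345°): beam 1 = 0.5176 ≠ 1.7321 ✗
  (1.5, 3.5, 30°): beam 2 = 1.9319 ≠ 4.6587 ✗
  (5.5, 3.5, 330°): beam 1 = 2.8868 ≠ 1.7321 ✗
  (6.5, 4.5, 195°): beam 1 = 0.5176 ≠ 1.7321 ✗
  (2.5, 3.5, 285°): beam 1 = 1.5529 ≠ 1.7321 ✗
  …
  (5.5, 3.5, 210°): r_1=1.7321, r_2=4.6587, r_3=1.7321, r_4=2.5882, r_5=2.8868 — all match ✓
Only this pose fits every beam.

(x, y, θ) = (5.5, 3.5, 210°)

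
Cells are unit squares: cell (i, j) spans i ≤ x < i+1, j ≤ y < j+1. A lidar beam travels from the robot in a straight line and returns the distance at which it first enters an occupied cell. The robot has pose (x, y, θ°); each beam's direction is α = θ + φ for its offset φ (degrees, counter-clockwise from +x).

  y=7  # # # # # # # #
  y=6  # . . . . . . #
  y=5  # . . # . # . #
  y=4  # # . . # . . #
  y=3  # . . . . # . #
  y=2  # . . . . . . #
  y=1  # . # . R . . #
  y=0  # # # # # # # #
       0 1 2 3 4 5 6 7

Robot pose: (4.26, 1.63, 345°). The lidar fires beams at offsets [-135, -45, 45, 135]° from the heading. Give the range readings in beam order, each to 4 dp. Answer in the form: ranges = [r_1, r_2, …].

beam 1: φ=-135°, α=210°
  dir = (cos 210°, sin 210°) = (-0.8660, -0.5000); from cell (4,1)
  next x-line at t=0.3002, next y-line at t=1.2600; Δt_x=1.1547, Δt_y=2.0000
    x: enter (3,1) at t=0.3002
    y: enter (3,0) at t=1.2600 ← occupied
  → r_1 = 1.2600
beam 2: φ=-45°, α=300°
  dir = (cos 300°, sin 300°) = (0.5000, -0.8660); from cell (4,1)
  next x-line at t=1.4800, next y-line at t=0.7275; Δt_x=2.0000, Δt_y=1.1547
    y: enter (4,0) at t=0.7275 ← occupied
  → r_2 = 0.7275
beam 3: φ=45°, α=30°
  dir = (cos 30°, sin 30°) = (0.8660, 0.5000); from cell (4,1)
  next x-line at t=0.8545, next y-line at t=0.7400; Δt_x=1.1547, Δt_y=2.0000
    y: enter (4,2) at t=0.7400
    x: enter (5,2) at t=0.8545
    x: enter (6,2) at t=2.0092
    y: enter (6,3) at t=2.7400
    x: enter (7,3) at t=3.1639 ← occupied
  → r_3 = 3.1639
beam 4: φ=135°, α=120°
  dir = (cos 120°, sin 120°) = (-0.5000, 0.8660); from cell (4,1)
  next x-line at t=0.5200, next y-line at t=0.4272; Δt_x=2.0000, Δt_y=1.1547
    y: enter (4,2) at t=0.4272
    x: enter (3,2) at t=0.5200
    y: enter (3,3) at t=1.5819
    x: enter (2,3) at t=2.5200
    y: enter (2,4) at t=2.7366
    y: enter (2,5) at t=3.8913
    x: enter (1,5) at t=4.5200
    y: enter (1,6) at t=5.0460
    y: enter (1,7) at t=6.2007 ← occupied
  → r_4 = 6.2007

ranges = [1.2600, 0.7275, 3.1639, 6.2007]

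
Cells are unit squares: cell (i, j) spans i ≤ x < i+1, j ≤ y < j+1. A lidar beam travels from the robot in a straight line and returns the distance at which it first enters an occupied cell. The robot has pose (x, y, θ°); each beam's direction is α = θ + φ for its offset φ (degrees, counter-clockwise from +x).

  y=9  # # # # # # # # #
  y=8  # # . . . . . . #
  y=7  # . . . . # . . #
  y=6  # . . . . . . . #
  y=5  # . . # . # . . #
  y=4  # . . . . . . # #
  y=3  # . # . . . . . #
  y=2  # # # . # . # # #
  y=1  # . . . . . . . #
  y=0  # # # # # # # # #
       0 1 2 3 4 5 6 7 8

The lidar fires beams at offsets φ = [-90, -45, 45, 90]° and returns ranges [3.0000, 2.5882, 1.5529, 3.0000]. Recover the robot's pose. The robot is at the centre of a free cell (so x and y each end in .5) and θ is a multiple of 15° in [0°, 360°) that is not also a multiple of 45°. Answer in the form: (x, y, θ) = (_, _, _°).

The pose lattice has 45·16 = 720 candidates. Test each by forward raycasting.
  (1.5, 6.5, 255°): beam 1 = 0.5176 ≠ 3.0000 ✗
  (5.5, 6.5, 105°): beam 1 = 2.5882 ≠ 3.0000 ✗
  (6.5, 3.5, 150°): beam 1 = 1.0000 ≠ 3.0000 ✗
  (6.5, 3.5, 75°): beam 1 = 1.5529 ≠ 3.0000 ✗
  …
  (6.5, 5.5, 330°): r_1=3.0000, r_2=2.5882, r_3=1.5529, r_4=3.0000 — all match ✓
Only this pose fits every beam.

(x, y, θ) = (6.5, 5.5, 330°)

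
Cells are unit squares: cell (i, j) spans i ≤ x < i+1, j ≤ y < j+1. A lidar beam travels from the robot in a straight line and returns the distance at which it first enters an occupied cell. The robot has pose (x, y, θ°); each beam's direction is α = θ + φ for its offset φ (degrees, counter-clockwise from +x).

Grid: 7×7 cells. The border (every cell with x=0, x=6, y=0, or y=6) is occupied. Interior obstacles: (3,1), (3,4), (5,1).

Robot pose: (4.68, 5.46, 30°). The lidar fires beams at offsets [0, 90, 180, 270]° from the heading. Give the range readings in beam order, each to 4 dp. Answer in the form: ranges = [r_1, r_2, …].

beam 1: φ=0°, α=30°
  direction (0.8660, 0.5000); cell (4,5); t to first gridline: x 0.3695, y 1.0800 (then +1.1547 / +2.0000)
    (5,5) via x @ 0.3695
    (5,6) via y @ 1.0800  # hit
  → r_1 = 1.0800
beam 2: φ=90°, α=120°
  direction (-0.5000, 0.8660); cell (4,5); t to first gridline: x 1.3600, y 0.6235 (then +2.0000 / +1.1547)
    (4,6) via y @ 0.6235  # hit
  → r_2 = 0.6235
beam 3: φ=180°, α=210°
  direction (-0.8660, -0.5000); cell (4,5); t to first gridline: x 0.7852, y 0.9200 (then +1.1547 / +2.0000)
    (3,5) via x @ 0.7852
    (3,4) via y @ 0.9200  # hit
  → r_3 = 0.9200
beam 4: φ=270°, α=300°
  direction (0.5000, -0.8660); cell (4,5); t to first gridline: x 0.6400, y 0.5312 (then +2.0000 / +1.1547)
    (4,4) via y @ 0.5312
    (5,4) via x @ 0.6400
    (5,3) via y @ 1.6859
    (6,3) via x @ 2.6400  # hit
  → r_4 = 2.6400

ranges = [1.0800, 0.6235, 0.9200, 2.6400]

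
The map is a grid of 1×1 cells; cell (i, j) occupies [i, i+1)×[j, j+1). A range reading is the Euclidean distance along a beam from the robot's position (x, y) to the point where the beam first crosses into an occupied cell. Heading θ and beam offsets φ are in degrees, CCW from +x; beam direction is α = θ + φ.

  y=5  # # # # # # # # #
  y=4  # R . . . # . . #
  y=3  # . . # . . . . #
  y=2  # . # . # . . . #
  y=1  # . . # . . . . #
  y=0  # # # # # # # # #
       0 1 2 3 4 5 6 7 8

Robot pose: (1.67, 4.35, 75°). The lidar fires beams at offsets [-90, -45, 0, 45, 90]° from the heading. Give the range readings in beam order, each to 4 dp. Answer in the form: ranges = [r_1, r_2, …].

ranges = [1.3769, 1.3000, 0.6729, 0.7506, 0.6936]

beam 1: φ=-90°, α=345°
  direction (0.9659, -0.2588); cell (1,4); t to first gridline: x 0.3416, y 1.3523 (then +1.0353 / +3.8637)
    (2,4) via x @ 0.3416
    (2,3) via y @ 1.3523
    (3,3) via x @ 1.3769  # hit
  → r_1 = 1.3769
beam 2: φ=-45°, α=30°
  direction (0.8660, 0.5000); cell (1,4); t to first gridline: x 0.3811, y 1.3000 (then +1.1547 / +2.0000)
    (2,4) via x @ 0.3811
    (2,5) via y @ 1.3000  # hit
  → r_2 = 1.3000
beam 3: φ=0°, α=75°
  direction (0.2588, 0.9659); cell (1,4); t to first gridline: x 1.2750, y 0.6729 (then +3.8637 / +1.0353)
    (1,5) via y @ 0.6729  # hit
  → r_3 = 0.6729
beam 4: φ=45°, α=120°
  direction (-0.5000, 0.8660); cell (1,4); t to first gridline: x 1.3400, y 0.7506 (then +2.0000 / +1.1547)
    (1,5) via y @ 0.7506  # hit
  → r_4 = 0.7506
beam 5: φ=90°, α=165°
  direction (-0.9659, 0.2588); cell (1,4); t to first gridline: x 0.6936, y 2.5114 (then +1.0353 / +3.8637)
    (0,4) via x @ 0.6936  # hit
  → r_5 = 0.6936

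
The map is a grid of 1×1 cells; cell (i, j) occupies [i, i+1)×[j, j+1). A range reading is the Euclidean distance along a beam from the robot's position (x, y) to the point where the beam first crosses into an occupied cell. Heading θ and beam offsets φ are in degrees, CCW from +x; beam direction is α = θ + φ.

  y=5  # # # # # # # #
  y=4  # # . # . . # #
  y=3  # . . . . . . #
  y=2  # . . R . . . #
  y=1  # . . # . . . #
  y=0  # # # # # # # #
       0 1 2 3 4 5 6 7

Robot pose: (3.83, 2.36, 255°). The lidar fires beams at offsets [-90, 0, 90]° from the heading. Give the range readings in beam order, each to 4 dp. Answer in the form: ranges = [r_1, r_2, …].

ranges = [2.9298, 0.3727, 3.2818]

beam 1: φ=-90°, α=165°
  d=(-0.9659,0.2588)  start (3,2)  tX=0.8593 tY=2.4728  stride 1/|dx|=1.0353 1/|dy|=3.8637
    cross x-line → (2,2), t=0.8593
    cross x-line → (1,2), t=1.8946
    cross y-line → (1,3), t=2.4728
    cross x-line → (0,3), t=2.9298 (wall)
  → r_1 = 2.9298
beam 2: φ=0°, α=255°
  d=(-0.2588,-0.9659)  start (3,2)  tX=3.2069 tY=0.3727  stride 1/|dx|=3.8637 1/|dy|=1.0353
    cross y-line → (3,1), t=0.3727 (wall)
  → r_2 = 0.3727
beam 3: φ=90°, α=345°
  d=(0.9659,-0.2588)  start (3,2)  tX=0.1760 tY=1.3909  stride 1/|dx|=1.0353 1/|dy|=3.8637
    cross x-line → (4,2), t=0.1760
    cross x-line → (5,2), t=1.2113
    cross y-line → (5,1), t=1.3909
    cross x-line → (6,1), t=2.2465
    cross x-line → (7,1), t=3.2818 (wall)
  → r_3 = 3.2818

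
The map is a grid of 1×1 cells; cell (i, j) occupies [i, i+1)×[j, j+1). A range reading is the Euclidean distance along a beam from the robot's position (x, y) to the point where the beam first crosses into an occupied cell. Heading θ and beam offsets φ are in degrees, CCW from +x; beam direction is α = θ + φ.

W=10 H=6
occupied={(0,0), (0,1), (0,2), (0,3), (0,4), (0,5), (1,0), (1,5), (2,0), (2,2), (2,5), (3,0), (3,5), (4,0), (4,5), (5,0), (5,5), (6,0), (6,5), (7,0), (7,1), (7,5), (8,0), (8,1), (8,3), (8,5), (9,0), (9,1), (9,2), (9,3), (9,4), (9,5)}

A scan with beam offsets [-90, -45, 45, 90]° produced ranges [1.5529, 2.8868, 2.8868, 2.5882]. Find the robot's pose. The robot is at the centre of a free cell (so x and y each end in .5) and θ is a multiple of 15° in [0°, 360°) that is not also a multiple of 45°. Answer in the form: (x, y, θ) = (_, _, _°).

(x, y, θ) = (4.5, 2.5, 15°)

The pose lattice has 28·16 = 448 candidates. Test each by forward raycasting.
  (6.5, 1.5, 15°): beam 1 = 0.5176 ≠ 1.5529 ✗
  (3.5, 1.5, 195°): beam 1 = 3.6235 ≠ 1.5529 ✗
  (1.5, 4.5, 345°): beam 1 = 1.9319 ≠ 1.5529 ✗
  (6.5, 4.5, 210°): beam 1 = 0.5774 ≠ 1.5529 ✗
  …
  (4.5, 2.5, 15°): r_1=1.5529, r_2=2.8868, r_3=2.8868, r_4=2.5882 — all match ✓
No second candidate reproduces the full scan.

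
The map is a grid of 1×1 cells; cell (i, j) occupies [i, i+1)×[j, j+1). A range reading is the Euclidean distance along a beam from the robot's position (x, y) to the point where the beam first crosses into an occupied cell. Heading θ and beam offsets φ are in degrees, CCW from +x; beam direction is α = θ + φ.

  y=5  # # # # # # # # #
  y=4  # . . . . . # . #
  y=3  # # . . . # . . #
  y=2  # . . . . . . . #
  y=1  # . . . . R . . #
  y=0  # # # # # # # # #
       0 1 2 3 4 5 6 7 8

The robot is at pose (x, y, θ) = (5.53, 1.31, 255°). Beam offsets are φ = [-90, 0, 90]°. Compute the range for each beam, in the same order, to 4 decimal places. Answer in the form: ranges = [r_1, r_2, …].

beam 1: φ=-90°, α=165°
  d=(-0.9659,0.2588)  start (5,1)  tX=0.5487 tY=2.6660  stride 1/|dx|=1.0353 1/|dy|=3.8637
    cross x-line → (4,1), t=0.5487
    cross x-line → (3,1), t=1.5840
    cross x-line → (2,1), t=2.6192
    cross y-line → (2,2), t=2.6660
    cross x-line → (1,2), t=3.6545
    cross x-line → (0,2), t=4.6898 (wall)
  → r_1 = 4.6898
beam 2: φ=0°, α=255°
  d=(-0.2588,-0.9659)  start (5,1)  tX=2.0478 tY=0.3209  stride 1/|dx|=3.8637 1/|dy|=1.0353
    cross y-line → (5,0), t=0.3209 (wall)
  → r_2 = 0.3209
beam 3: φ=90°, α=345°
  d=(0.9659,-0.2588)  start (5,1)  tX=0.4866 tY=1.1977  stride 1/|dx|=1.0353 1/|dy|=3.8637
    cross x-line → (6,1), t=0.4866
    cross y-line → (6,0), t=1.1977 (wall)
  → r_3 = 1.1977

ranges = [4.6898, 0.3209, 1.1977]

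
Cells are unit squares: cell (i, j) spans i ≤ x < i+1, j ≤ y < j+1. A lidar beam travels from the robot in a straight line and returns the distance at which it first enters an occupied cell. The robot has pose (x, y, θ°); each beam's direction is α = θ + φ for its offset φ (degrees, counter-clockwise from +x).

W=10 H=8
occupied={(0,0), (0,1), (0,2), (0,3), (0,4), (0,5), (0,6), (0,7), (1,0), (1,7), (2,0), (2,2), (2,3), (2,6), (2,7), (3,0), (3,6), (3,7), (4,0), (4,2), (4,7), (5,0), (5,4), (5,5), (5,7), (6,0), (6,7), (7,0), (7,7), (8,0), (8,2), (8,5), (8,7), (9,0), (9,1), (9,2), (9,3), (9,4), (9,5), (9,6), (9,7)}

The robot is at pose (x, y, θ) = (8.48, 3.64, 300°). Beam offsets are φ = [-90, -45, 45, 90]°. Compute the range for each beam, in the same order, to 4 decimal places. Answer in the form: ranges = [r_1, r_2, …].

beam 1: φ=-90°, α=210°
  dir = (cos 210°, sin 210°) = (-0.8660, -0.5000); from cell (8,3)
  next x-line at t=0.5543, next y-line at t=1.2800; Δt_x=1.1547, Δt_y=2.0000
    x: enter (7,3) at t=0.5543
    y: enter (7,2) at t=1.2800
    x: enter (6,2) at t=1.7090
    x: enter (5,2) at t=2.8637
    y: enter (5,1) at t=3.2800
    x: enter (4,1) at t=4.0184
    x: enter (3,1) at t=5.1731
    y: enter (3,0) at t=5.2800 ← occupied
  → r_1 = 5.2800
beam 2: φ=-45°, α=255°
  dir = (cos 255°, sin 255°) = (-0.2588, -0.9659); from cell (8,3)
  next x-line at t=1.8546, next y-line at t=0.6626; Δt_x=3.8637, Δt_y=1.0353
    y: enter (8,2) at t=0.6626 ← occupied
  → r_2 = 0.6626
beam 3: φ=45°, α=345°
  dir = (cos 345°, sin 345°) = (0.9659, -0.2588); from cell (8,3)
  next x-line at t=0.5383, next y-line at t=2.4728; Δt_x=1.0353, Δt_y=3.8637
    x: enter (9,3) at t=0.5383 ← occupied
  → r_3 = 0.5383
beam 4: φ=90°, α=30°
  dir = (cos 30°, sin 30°) = (0.8660, 0.5000); from cell (8,3)
  next x-line at t=0.6004, next y-line at t=0.7200; Δt_x=1.1547, Δt_y=2.0000
    x: enter (9,3) at t=0.6004 ← occupied
  → r_4 = 0.6004

ranges = [5.2800, 0.6626, 0.5383, 0.6004]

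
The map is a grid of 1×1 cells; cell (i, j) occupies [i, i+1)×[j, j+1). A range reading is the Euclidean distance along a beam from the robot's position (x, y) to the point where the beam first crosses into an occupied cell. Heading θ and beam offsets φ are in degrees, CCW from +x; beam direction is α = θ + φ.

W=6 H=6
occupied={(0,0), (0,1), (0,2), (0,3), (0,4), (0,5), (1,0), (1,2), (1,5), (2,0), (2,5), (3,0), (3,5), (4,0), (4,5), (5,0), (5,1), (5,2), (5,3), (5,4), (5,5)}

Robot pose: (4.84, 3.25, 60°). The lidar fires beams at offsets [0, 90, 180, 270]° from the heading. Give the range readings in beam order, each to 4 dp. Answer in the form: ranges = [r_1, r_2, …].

ranges = [0.3200, 3.5000, 2.5981, 0.1848]

beam 1: φ=0°, α=60°
  cosα=0.5000 sinα=0.8660 | (4,3) | tMaxX 0.3200 tMaxY 0.8660 | tΔX 2.0000 tΔY 1.1547
    t=0.3200 [x] (5,3) — stop
  → r_1 = 0.3200
beam 2: φ=90°, α=150°
  cosα=-0.8660 sinα=0.5000 | (4,3) | tMaxX 0.9699 tMaxY 1.5000 | tΔX 1.1547 tΔY 2.0000
    t=0.9699 [x] (3,3)
    t=1.5000 [y] (3,4)
    t=2.1246 [x] (2,4)
    t=3.2793 [x] (1,4)
    t=3.5000 [y] (1,5) — stop
  → r_2 = 3.5000
beam 3: φ=180°, α=240°
  cosα=-0.5000 sinα=-0.8660 | (4,3) | tMaxX 1.6800 tMaxY 0.2887 | tΔX 2.0000 tΔY 1.1547
    t=0.2887 [y] (4,2)
    t=1.4434 [y] (4,1)
    t=1.6800 [x] (3,1)
    t=2.5981 [y] (3,0) — stop
  → r_3 = 2.5981
beam 4: φ=270°, α=330°
  cosα=0.8660 sinα=-0.5000 | (4,3) | tMaxX 0.1848 tMaxY 0.5000 | tΔX 1.1547 tΔY 2.0000
    t=0.1848 [x] (5,3) — stop
  → r_4 = 0.1848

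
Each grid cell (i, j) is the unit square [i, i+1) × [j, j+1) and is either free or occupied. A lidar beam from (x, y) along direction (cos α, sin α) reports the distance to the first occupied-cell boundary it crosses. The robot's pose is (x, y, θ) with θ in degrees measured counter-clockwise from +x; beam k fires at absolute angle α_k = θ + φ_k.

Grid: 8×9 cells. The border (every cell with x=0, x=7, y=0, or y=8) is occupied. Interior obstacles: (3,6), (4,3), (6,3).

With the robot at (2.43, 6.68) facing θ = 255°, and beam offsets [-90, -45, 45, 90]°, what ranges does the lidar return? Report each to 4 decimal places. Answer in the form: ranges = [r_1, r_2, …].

beam 1: φ=-90°, α=165°
  direction (-0.9659, 0.2588); cell (2,6); t to first gridline: x 0.4452, y 1.2364 (then +1.0353 / +3.8637)
    (1,6) via x @ 0.4452
    (1,7) via y @ 1.2364
    (0,7) via x @ 1.4804  # hit
  → r_1 = 1.4804
beam 2: φ=-45°, α=210°
  direction (-0.8660, -0.5000); cell (2,6); t to first gridline: x 0.4965, y 1.3600 (then +1.1547 / +2.0000)
    (1,6) via x @ 0.4965
    (1,5) via y @ 1.3600
    (0,5) via x @ 1.6512  # hit
  → r_2 = 1.6512
beam 3: φ=45°, α=300°
  direction (0.5000, -0.8660); cell (2,6); t to first gridline: x 1.1400, y 0.7852 (then +2.0000 / +1.1547)
    (2,5) via y @ 0.7852
    (3,5) via x @ 1.1400
    (3,4) via y @ 1.9399
    (3,3) via y @ 3.0946
    (4,3) via x @ 3.1400  # hit
  → r_3 = 3.1400
beam 4: φ=90°, α=345°
  direction (0.9659, -0.2588); cell (2,6); t to first gridline: x 0.5901, y 2.6273 (then +1.0353 / +3.8637)
    (3,6) via x @ 0.5901  # hit
  → r_4 = 0.5901

ranges = [1.4804, 1.6512, 3.1400, 0.5901]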